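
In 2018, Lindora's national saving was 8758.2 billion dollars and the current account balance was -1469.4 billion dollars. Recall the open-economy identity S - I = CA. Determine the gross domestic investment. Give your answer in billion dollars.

10227.6

S - I = CA (net lending to the rest of the world).
I = S - CA = 8758.2 - (-1469.4) = 10227.6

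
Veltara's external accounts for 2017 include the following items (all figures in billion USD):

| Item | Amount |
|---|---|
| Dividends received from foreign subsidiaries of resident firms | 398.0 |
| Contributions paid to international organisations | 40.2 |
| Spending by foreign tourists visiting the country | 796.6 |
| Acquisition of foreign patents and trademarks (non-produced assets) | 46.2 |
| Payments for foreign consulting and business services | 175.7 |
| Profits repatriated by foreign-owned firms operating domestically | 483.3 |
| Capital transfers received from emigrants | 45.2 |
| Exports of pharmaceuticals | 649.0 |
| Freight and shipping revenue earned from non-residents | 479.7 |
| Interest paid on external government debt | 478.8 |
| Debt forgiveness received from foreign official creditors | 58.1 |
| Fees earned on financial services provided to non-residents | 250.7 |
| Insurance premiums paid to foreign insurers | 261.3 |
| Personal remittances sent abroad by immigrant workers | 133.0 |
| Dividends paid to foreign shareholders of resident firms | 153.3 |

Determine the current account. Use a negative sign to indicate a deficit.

848.4

Goods: 649.0
Services: -175.7 + 479.7 + 250.7 - 261.3 + 796.6 = 1090.0
Primary income: -478.8 - 483.3 + 398.0 - 153.3 = -717.4
Secondary income: -40.2 - 133.0 = -173.2
Current account = 649.0 + 1090.0 + (-717.4) + (-173.2) = 848.4
(Excluded from the current account — capital account: acquisition of foreign patents and trademarks (non-produced assets) 46.2, capital transfers received from emigrants 45.2, debt forgiveness received from foreign official creditors 58.1.)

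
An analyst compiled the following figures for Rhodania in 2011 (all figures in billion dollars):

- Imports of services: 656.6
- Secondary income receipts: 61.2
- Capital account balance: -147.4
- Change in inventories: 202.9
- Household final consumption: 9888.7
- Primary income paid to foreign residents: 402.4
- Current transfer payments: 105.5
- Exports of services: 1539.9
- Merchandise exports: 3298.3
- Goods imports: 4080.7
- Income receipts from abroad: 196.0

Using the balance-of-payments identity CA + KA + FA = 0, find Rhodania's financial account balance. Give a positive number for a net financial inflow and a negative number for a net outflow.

Goods balance = 3298.3 - 4080.7 = -782.4
Services balance = 1539.9 - 656.6 = 883.3
Trade balance (goods + services) = -782.4 + 883.3 = 100.9
Net primary income = 196.0 - 402.4 = -206.4
Net secondary income = 61.2 - 105.5 = -44.3
Current account = 100.9 + (-206.4) + (-44.3) = -149.8
Financial account = -(-149.8 + (-147.4)) = 297.2

297.2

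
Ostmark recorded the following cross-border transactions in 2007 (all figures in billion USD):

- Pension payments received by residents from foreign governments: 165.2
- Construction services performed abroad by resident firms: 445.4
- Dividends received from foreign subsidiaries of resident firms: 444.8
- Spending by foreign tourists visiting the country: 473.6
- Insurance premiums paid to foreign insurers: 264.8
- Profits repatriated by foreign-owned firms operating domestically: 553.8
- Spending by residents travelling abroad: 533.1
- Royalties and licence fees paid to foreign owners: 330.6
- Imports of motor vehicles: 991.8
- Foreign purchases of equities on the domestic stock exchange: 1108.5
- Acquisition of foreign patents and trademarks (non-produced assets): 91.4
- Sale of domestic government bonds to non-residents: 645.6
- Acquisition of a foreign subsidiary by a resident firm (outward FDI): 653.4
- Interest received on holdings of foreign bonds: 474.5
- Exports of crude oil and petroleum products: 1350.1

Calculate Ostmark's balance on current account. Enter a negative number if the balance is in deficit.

679.5

Goods: 1350.1 - 991.8 = 358.3
Services: -264.8 + 473.6 - 330.6 + 445.4 - 533.1 = -209.5
Primary income: 444.8 + 474.5 - 553.8 = 365.5
Secondary income: 165.2
Current account = 358.3 + (-209.5) + 365.5 + 165.2 = 679.5
(Excluded from the current account — financial account: foreign purchases of equities on the domestic stock exchange 1108.5, sale of domestic government bonds to non-residents 645.6, acquisition of a foreign subsidiary by a resident firm (outward FDI) 653.4; capital account: acquisition of foreign patents and trademarks (non-produced assets) 91.4.)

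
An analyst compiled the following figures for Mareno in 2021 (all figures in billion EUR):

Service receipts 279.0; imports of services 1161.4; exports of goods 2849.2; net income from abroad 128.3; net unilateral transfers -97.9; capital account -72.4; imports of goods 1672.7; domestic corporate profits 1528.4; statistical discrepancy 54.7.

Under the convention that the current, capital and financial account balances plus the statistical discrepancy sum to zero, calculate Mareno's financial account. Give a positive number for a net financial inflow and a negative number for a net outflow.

-306.8

Goods balance = 2849.2 - 1672.7 = 1176.5
Services balance = 279.0 - 1161.4 = -882.4
Trade balance (goods + services) = 1176.5 + (-882.4) = 294.1
Net primary income = 128.3
Net secondary income = -97.9
Current account = 294.1 + 128.3 + (-97.9) = 324.5
Financial account = -(324.5 + (-72.4) + 54.7) = -306.8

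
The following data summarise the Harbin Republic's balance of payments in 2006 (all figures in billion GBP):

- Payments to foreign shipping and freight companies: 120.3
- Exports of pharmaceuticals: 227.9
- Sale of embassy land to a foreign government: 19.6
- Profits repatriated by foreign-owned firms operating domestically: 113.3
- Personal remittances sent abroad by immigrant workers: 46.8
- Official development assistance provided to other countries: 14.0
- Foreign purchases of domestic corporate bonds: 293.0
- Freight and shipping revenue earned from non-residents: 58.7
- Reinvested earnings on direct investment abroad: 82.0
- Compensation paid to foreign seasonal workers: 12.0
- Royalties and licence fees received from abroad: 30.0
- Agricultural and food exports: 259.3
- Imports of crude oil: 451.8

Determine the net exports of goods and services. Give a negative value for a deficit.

Goods: 259.3 - 451.8 + 227.9 = 35.4
Services: -120.3 + 58.7 + 30.0 = -31.6
Trade balance = 35.4 + (-31.6) = 3.8
(Excluded from the trade balance — capital account: sale of embassy land to a foreign government 19.6; primary income: profits repatriated by foreign-owned firms operating domestically 113.3, reinvested earnings on direct investment abroad 82.0, compensation paid to foreign seasonal workers 12.0; secondary income: personal remittances sent abroad by immigrant workers 46.8, official development assistance provided to other countries 14.0; financial account: foreign purchases of domestic corporate bonds 293.0.)

3.8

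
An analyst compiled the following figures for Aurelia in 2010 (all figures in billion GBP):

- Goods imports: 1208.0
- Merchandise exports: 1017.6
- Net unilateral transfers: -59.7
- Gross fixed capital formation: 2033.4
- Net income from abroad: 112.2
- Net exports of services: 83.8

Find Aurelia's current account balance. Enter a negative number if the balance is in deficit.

Goods balance = 1017.6 - 1208.0 = -190.4
Services balance = 83.8
Trade balance (goods + services) = -190.4 + 83.8 = -106.6
Net primary income = 112.2
Net secondary income = -59.7
Current account = -106.6 + 112.2 + (-59.7) = -54.1

-54.1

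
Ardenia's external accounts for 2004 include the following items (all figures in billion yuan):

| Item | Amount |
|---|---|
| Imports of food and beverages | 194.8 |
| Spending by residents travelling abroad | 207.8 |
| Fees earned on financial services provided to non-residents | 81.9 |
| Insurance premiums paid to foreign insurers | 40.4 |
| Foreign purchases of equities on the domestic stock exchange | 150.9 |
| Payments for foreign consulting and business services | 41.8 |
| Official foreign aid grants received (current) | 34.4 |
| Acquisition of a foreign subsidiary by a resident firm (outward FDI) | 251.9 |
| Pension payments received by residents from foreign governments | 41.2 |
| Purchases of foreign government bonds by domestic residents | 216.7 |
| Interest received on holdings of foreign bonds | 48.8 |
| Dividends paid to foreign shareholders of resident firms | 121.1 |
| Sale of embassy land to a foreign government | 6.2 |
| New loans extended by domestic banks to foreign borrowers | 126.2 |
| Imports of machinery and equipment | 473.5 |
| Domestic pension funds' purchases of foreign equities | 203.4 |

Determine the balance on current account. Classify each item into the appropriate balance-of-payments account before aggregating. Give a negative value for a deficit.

Goods: -194.8 - 473.5 = -668.3
Services: 81.9 - 41.8 - 207.8 - 40.4 = -208.1
Primary income: -121.1 + 48.8 = -72.3
Secondary income: 41.2 + 34.4 = 75.6
Current account = (-668.3) + (-208.1) + (-72.3) + 75.6 = -873.1
(Excluded from the current account — financial account: foreign purchases of equities on the domestic stock exchange 150.9, acquisition of a foreign subsidiary by a resident firm (outward FDI) 251.9, purchases of foreign government bonds by domestic residents 216.7, new loans extended by domestic banks to foreign borrowers 126.2, domestic pension funds' purchases of foreign equities 203.4; capital account: sale of embassy land to a foreign government 6.2.)

-873.1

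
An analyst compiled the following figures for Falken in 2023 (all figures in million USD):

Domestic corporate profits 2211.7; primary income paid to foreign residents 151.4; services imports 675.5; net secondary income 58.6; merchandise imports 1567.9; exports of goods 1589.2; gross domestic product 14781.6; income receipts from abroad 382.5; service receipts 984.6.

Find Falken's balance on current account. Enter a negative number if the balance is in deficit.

620.1

Goods balance = 1589.2 - 1567.9 = 21.3
Services balance = 984.6 - 675.5 = 309.1
Trade balance (goods + services) = 21.3 + 309.1 = 330.4
Net primary income = 382.5 - 151.4 = 231.1
Net secondary income = 58.6
Current account = 330.4 + 231.1 + 58.6 = 620.1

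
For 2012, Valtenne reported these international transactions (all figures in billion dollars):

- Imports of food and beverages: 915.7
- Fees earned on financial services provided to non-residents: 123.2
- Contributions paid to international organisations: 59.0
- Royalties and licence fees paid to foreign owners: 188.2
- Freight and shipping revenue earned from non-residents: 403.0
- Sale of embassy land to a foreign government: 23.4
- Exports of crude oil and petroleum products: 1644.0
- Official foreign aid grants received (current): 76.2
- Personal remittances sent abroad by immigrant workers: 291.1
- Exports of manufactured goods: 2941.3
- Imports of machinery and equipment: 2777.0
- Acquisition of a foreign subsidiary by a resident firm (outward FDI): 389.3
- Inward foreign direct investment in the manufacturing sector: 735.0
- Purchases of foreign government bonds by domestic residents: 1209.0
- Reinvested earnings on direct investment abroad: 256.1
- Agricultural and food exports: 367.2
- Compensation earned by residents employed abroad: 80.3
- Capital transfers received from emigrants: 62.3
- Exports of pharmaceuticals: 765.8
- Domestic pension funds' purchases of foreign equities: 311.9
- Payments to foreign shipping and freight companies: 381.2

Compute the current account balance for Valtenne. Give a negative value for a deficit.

Goods: 2941.3 + 1644.0 - 2777.0 - 915.7 + 367.2 + 765.8 = 2025.6
Services: 123.2 - 188.2 + 403.0 - 381.2 = -43.2
Primary income: 80.3 + 256.1 = 336.4
Secondary income: -59.0 + 76.2 - 291.1 = -273.9
Current account = 2025.6 + (-43.2) + 336.4 + (-273.9) = 2044.9
(Excluded from the current account — capital account: sale of embassy land to a foreign government 23.4, capital transfers received from emigrants 62.3; financial account: acquisition of a foreign subsidiary by a resident firm (outward FDI) 389.3, inward foreign direct investment in the manufacturing sector 735.0, purchases of foreign government bonds by domestic residents 1209.0, domestic pension funds' purchases of foreign equities 311.9.)

2044.9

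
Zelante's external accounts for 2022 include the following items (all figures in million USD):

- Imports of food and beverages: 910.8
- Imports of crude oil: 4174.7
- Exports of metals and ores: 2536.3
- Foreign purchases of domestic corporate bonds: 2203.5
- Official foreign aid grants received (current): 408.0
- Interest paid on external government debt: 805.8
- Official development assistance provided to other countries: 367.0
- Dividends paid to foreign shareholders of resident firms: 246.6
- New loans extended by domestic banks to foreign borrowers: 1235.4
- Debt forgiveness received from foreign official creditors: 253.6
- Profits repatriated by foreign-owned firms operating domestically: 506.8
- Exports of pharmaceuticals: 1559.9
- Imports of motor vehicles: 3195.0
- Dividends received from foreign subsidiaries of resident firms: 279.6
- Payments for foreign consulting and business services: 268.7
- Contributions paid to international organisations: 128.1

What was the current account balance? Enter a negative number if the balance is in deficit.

Goods: -910.8 - 3195.0 + 2536.3 - 4174.7 + 1559.9 = -4184.3
Services: -268.7
Primary income: -506.8 - 246.6 + 279.6 - 805.8 = -1279.6
Secondary income: -128.1 - 367.0 + 408.0 = -87.1
Current account = (-4184.3) + (-268.7) + (-1279.6) + (-87.1) = -5819.7
(Excluded from the current account — financial account: foreign purchases of domestic corporate bonds 2203.5, new loans extended by domestic banks to foreign borrowers 1235.4; capital account: debt forgiveness received from foreign official creditors 253.6.)

-5819.7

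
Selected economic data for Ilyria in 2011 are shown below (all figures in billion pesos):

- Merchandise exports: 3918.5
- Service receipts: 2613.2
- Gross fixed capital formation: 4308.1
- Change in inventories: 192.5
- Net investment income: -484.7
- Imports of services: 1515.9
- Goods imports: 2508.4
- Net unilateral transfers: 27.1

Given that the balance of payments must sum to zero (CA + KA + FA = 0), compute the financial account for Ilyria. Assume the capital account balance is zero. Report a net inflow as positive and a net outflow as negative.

-2049.8

Goods balance = 3918.5 - 2508.4 = 1410.1
Services balance = 2613.2 - 1515.9 = 1097.3
Trade balance (goods + services) = 1410.1 + 1097.3 = 2507.4
Net primary income = -484.7
Net secondary income = 27.1
Current account = 2507.4 + (-484.7) + 27.1 = 2049.8
Financial account = -(2049.8) = -2049.8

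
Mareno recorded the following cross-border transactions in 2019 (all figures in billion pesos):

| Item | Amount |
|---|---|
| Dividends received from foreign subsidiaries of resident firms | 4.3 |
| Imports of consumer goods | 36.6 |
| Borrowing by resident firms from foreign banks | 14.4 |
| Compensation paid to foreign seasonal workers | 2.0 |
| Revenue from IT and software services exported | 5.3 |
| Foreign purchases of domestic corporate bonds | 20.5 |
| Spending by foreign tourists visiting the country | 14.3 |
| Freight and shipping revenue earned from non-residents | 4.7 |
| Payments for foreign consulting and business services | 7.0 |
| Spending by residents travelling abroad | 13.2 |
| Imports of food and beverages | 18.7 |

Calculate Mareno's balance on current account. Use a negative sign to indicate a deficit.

Goods: -36.6 - 18.7 = -55.3
Services: -7.0 - 13.2 + 14.3 + 4.7 + 5.3 = 4.1
Primary income: 4.3 - 2.0 = 2.3
Current account = (-55.3) + 4.1 + 2.3 = -48.9
(Excluded from the current account — financial account: borrowing by resident firms from foreign banks 14.4, foreign purchases of domestic corporate bonds 20.5.)

-48.9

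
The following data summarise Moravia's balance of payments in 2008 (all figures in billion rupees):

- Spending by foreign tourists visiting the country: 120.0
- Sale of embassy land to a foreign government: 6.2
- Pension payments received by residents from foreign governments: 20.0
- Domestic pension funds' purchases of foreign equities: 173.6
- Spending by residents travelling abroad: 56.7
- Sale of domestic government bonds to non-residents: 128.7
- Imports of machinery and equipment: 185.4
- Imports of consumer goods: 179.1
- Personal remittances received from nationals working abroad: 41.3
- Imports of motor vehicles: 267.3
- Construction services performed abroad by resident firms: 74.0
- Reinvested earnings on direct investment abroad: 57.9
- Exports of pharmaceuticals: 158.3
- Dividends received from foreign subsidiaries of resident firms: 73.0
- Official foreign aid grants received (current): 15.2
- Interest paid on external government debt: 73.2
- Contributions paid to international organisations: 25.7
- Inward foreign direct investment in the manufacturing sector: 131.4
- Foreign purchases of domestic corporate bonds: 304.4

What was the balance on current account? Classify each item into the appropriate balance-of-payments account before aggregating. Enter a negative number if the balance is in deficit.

-227.7

Goods: -185.4 - 179.1 - 267.3 + 158.3 = -473.5
Services: 120.0 - 56.7 + 74.0 = 137.3
Primary income: -73.2 + 73.0 + 57.9 = 57.7
Secondary income: 20.0 - 25.7 + 15.2 + 41.3 = 50.8
Current account = (-473.5) + 137.3 + 57.7 + 50.8 = -227.7
(Excluded from the current account — capital account: sale of embassy land to a foreign government 6.2; financial account: domestic pension funds' purchases of foreign equities 173.6, sale of domestic government bonds to non-residents 128.7, inward foreign direct investment in the manufacturing sector 131.4, foreign purchases of domestic corporate bonds 304.4.)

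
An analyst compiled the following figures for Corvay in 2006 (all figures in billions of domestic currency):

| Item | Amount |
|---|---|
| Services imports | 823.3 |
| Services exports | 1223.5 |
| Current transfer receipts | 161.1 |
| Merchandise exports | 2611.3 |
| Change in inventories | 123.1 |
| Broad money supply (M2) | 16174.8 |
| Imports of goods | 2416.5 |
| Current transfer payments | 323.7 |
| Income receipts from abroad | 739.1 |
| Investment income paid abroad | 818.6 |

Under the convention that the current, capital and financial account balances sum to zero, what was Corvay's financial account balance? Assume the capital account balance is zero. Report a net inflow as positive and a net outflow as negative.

Goods balance = 2611.3 - 2416.5 = 194.8
Services balance = 1223.5 - 823.3 = 400.2
Trade balance (goods + services) = 194.8 + 400.2 = 595.0
Net primary income = 739.1 - 818.6 = -79.5
Net secondary income = 161.1 - 323.7 = -162.6
Current account = 595.0 + (-79.5) + (-162.6) = 352.9
Financial account = -(352.9) = -352.9

-352.9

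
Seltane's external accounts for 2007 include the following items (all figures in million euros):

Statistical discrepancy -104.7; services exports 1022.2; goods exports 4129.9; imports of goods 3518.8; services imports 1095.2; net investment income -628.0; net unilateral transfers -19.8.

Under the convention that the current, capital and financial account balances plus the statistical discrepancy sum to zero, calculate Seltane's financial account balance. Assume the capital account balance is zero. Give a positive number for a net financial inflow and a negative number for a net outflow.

214.4

Goods balance = 4129.9 - 3518.8 = 611.1
Services balance = 1022.2 - 1095.2 = -73.0
Trade balance (goods + services) = 611.1 + (-73.0) = 538.1
Net primary income = -628.0
Net secondary income = -19.8
Current account = 538.1 + (-628.0) + (-19.8) = -109.7
Financial account = -(-109.7 + (-104.7)) = 214.4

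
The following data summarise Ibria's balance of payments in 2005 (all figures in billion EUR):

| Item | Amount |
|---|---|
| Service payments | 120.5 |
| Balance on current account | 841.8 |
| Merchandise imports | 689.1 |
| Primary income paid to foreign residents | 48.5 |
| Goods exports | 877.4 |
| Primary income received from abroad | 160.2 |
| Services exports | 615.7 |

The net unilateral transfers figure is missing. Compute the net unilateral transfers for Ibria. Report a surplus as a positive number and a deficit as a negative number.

46.6

Current account = goods balance + services balance + net primary income + net secondary income
Sum of the known components = 795.2
Net unilateral transfers = CA - (known components) = 841.8 - 795.2 = 46.6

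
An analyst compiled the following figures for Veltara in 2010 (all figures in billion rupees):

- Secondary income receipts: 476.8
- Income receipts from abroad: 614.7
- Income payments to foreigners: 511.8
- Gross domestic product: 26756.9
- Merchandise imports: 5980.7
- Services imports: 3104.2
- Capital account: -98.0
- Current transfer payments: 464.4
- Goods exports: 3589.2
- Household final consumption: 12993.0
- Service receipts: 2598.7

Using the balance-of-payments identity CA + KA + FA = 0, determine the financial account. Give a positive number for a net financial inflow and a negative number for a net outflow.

Goods balance = 3589.2 - 5980.7 = -2391.5
Services balance = 2598.7 - 3104.2 = -505.5
Trade balance (goods + services) = -2391.5 + (-505.5) = -2897.0
Net primary income = 614.7 - 511.8 = 102.9
Net secondary income = 476.8 - 464.4 = 12.4
Current account = -2897.0 + 102.9 + 12.4 = -2781.7
Financial account = -(-2781.7 + (-98.0)) = 2879.7

2879.7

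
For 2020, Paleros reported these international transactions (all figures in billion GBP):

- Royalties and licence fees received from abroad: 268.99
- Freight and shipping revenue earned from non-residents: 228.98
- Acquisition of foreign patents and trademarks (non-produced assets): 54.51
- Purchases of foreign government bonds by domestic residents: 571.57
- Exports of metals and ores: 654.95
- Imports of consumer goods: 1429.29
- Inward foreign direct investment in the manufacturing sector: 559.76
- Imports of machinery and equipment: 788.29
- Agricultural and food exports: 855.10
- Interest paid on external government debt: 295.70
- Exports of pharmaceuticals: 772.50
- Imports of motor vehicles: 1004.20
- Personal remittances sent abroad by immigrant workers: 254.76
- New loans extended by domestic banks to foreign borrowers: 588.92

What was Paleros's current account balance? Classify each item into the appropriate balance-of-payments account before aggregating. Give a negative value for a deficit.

-991.72

Goods: 855.10 - 1004.20 + 654.95 + 772.50 - 788.29 - 1429.29 = -939.23
Services: 228.98 + 268.99 = 497.97
Primary income: -295.70
Secondary income: -254.76
Current account = (-939.23) + 497.97 + (-295.70) + (-254.76) = -991.72
(Excluded from the current account — capital account: acquisition of foreign patents and trademarks (non-produced assets) 54.51; financial account: purchases of foreign government bonds by domestic residents 571.57, inward foreign direct investment in the manufacturing sector 559.76, new loans extended by domestic banks to foreign borrowers 588.92.)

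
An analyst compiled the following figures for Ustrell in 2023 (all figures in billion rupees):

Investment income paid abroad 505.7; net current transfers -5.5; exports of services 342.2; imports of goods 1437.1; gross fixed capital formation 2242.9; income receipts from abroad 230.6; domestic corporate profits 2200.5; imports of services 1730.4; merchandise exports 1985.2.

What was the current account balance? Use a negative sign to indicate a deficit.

Goods balance = 1985.2 - 1437.1 = 548.1
Services balance = 342.2 - 1730.4 = -1388.2
Trade balance (goods + services) = 548.1 + (-1388.2) = -840.1
Net primary income = 230.6 - 505.7 = -275.1
Net secondary income = -5.5
Current account = -840.1 + (-275.1) + (-5.5) = -1120.7

-1120.7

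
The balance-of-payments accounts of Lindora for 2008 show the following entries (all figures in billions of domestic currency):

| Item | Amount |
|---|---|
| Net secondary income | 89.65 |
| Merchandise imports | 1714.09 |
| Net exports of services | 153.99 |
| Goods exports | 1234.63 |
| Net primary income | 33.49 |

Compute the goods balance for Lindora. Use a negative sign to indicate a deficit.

-479.46

Goods balance = 1234.63 - 1714.09 = -479.46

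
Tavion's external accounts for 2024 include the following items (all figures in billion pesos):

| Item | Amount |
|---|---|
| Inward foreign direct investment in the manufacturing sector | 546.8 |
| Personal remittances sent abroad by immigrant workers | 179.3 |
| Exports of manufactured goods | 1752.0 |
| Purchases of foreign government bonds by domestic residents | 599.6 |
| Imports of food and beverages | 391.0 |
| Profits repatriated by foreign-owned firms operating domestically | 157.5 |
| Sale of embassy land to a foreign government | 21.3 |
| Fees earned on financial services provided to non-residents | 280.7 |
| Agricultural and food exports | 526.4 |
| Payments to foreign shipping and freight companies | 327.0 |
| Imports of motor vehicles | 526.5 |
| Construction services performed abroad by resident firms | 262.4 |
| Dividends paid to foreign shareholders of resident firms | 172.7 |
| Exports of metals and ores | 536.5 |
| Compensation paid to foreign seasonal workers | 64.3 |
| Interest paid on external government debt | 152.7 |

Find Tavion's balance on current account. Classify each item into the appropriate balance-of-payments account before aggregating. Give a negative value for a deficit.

1387.0

Goods: 526.4 + 1752.0 + 536.5 - 391.0 - 526.5 = 1897.4
Services: -327.0 + 280.7 + 262.4 = 216.1
Primary income: -64.3 - 152.7 - 157.5 - 172.7 = -547.2
Secondary income: -179.3
Current account = 1897.4 + 216.1 + (-547.2) + (-179.3) = 1387.0
(Excluded from the current account — financial account: inward foreign direct investment in the manufacturing sector 546.8, purchases of foreign government bonds by domestic residents 599.6; capital account: sale of embassy land to a foreign government 21.3.)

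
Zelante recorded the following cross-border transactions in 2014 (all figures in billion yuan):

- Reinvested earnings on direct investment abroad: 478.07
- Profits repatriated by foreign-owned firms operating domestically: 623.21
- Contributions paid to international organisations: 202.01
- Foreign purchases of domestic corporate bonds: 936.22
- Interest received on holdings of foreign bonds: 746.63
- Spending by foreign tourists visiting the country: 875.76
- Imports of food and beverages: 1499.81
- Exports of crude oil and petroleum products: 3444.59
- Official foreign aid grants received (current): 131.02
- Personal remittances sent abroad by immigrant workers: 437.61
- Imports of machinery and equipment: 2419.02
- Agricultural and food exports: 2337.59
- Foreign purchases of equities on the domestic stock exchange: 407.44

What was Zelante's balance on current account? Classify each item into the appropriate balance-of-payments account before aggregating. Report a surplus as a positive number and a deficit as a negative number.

Goods: -1499.81 + 2337.59 + 3444.59 - 2419.02 = 1863.35
Services: 875.76
Primary income: 478.07 + 746.63 - 623.21 = 601.49
Secondary income: -437.61 + 131.02 - 202.01 = -508.60
Current account = 1863.35 + 875.76 + 601.49 + (-508.60) = 2832.00
(Excluded from the current account — financial account: foreign purchases of domestic corporate bonds 936.22, foreign purchases of equities on the domestic stock exchange 407.44.)

2832.00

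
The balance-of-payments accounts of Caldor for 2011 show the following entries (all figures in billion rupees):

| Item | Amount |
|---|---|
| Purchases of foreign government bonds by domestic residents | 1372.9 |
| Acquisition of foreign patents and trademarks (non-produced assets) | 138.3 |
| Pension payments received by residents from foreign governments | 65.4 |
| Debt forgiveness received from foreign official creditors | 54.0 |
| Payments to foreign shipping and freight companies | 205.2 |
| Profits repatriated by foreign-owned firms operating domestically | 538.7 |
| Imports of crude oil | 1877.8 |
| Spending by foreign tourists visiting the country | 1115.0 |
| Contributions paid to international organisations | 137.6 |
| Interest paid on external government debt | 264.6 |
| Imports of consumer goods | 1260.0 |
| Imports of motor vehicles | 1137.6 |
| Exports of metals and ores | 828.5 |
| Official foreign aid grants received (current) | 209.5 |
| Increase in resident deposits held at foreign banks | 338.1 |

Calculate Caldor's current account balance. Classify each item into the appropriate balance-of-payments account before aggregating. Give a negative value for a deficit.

Goods: 828.5 - 1137.6 - 1877.8 - 1260.0 = -3446.9
Services: 1115.0 - 205.2 = 909.8
Primary income: -264.6 - 538.7 = -803.3
Secondary income: 209.5 - 137.6 + 65.4 = 137.3
Current account = (-3446.9) + 909.8 + (-803.3) + 137.3 = -3203.1
(Excluded from the current account — financial account: purchases of foreign government bonds by domestic residents 1372.9, increase in resident deposits held at foreign banks 338.1; capital account: acquisition of foreign patents and trademarks (non-produced assets) 138.3, debt forgiveness received from foreign official creditors 54.0.)

-3203.1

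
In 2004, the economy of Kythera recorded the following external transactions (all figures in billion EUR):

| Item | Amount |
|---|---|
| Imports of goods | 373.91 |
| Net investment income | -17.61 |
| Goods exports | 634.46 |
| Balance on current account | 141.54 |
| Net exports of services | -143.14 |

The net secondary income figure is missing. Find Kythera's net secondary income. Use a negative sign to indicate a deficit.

Current account = goods balance + services balance + net primary income + net secondary income
Sum of the known components = 99.80
Net secondary income = CA - (known components) = 141.54 - 99.80 = 41.74

41.74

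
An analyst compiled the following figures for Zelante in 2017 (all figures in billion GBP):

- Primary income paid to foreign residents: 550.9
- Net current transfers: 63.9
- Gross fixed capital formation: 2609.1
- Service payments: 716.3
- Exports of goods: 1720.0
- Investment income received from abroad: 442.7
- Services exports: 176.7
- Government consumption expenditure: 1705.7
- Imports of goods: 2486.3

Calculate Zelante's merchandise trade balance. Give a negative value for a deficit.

Goods balance = 1720.0 - 2486.3 = -766.3

-766.3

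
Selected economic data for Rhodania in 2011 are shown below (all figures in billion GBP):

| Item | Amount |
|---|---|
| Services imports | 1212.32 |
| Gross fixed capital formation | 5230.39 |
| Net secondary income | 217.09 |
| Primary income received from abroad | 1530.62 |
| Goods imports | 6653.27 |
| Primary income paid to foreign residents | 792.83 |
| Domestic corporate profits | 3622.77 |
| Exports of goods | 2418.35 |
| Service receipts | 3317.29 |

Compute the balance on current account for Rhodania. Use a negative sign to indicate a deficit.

Goods balance = 2418.35 - 6653.27 = -4234.92
Services balance = 3317.29 - 1212.32 = 2104.97
Trade balance (goods + services) = -4234.92 + 2104.97 = -2129.95
Net primary income = 1530.62 - 792.83 = 737.79
Net secondary income = 217.09
Current account = -2129.95 + 737.79 + 217.09 = -1175.07

-1175.07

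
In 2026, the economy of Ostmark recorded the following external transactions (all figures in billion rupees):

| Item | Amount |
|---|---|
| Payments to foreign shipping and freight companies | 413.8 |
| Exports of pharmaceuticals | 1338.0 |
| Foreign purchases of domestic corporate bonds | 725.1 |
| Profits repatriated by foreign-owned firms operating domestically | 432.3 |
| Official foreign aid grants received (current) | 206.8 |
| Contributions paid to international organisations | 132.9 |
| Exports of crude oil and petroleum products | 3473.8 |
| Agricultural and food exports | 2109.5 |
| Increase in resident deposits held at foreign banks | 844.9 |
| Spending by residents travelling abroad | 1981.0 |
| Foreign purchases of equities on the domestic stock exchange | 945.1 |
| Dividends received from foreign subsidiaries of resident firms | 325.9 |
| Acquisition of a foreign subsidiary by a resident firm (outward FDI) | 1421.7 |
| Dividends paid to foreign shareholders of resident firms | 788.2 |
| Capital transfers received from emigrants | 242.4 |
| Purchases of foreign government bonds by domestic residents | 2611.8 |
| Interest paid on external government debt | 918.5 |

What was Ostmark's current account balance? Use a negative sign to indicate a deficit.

2787.3

Goods: 1338.0 + 3473.8 + 2109.5 = 6921.3
Services: -413.8 - 1981.0 = -2394.8
Primary income: -432.3 - 788.2 - 918.5 + 325.9 = -1813.1
Secondary income: -132.9 + 206.8 = 73.9
Current account = 6921.3 + (-2394.8) + (-1813.1) + 73.9 = 2787.3
(Excluded from the current account — financial account: foreign purchases of domestic corporate bonds 725.1, increase in resident deposits held at foreign banks 844.9, foreign purchases of equities on the domestic stock exchange 945.1, acquisition of a foreign subsidiary by a resident firm (outward FDI) 1421.7, purchases of foreign government bonds by domestic residents 2611.8; capital account: capital transfers received from emigrants 242.4.)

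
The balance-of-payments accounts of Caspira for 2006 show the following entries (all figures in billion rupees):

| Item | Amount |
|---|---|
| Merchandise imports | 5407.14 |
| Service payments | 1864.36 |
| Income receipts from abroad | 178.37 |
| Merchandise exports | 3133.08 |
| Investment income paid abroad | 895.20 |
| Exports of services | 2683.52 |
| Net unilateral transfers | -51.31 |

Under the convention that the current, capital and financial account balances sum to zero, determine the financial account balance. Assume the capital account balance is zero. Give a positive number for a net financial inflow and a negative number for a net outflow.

2223.04

Goods balance = 3133.08 - 5407.14 = -2274.06
Services balance = 2683.52 - 1864.36 = 819.16
Trade balance (goods + services) = -2274.06 + 819.16 = -1454.90
Net primary income = 178.37 - 895.20 = -716.83
Net secondary income = -51.31
Current account = -1454.90 + (-716.83) + (-51.31) = -2223.04
Financial account = -(-2223.04) = 2223.04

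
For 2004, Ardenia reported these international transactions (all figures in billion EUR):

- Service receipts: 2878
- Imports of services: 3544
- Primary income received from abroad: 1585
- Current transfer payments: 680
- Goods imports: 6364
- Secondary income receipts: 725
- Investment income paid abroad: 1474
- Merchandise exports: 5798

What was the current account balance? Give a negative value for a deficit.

Goods balance = 5798 - 6364 = -566
Services balance = 2878 - 3544 = -666
Trade balance (goods + services) = -566 + (-666) = -1232
Net primary income = 1585 - 1474 = 111
Net secondary income = 725 - 680 = 45
Current account = -1232 + 111 + 45 = -1076

-1076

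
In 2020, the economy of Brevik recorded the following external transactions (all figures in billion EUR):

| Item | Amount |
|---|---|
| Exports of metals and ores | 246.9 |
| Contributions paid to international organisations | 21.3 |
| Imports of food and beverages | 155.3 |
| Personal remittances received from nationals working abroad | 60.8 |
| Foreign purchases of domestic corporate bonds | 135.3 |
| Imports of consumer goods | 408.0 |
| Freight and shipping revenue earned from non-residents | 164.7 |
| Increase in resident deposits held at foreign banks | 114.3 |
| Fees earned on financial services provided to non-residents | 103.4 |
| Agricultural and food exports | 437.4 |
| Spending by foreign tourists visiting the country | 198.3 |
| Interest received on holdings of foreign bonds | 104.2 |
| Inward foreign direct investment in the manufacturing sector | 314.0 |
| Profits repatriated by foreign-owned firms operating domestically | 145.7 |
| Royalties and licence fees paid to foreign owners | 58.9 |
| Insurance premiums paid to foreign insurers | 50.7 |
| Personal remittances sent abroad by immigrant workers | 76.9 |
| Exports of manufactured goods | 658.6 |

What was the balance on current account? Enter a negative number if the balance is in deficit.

Goods: -408.0 + 658.6 - 155.3 + 246.9 + 437.4 = 779.6
Services: 103.4 - 58.9 - 50.7 + 198.3 + 164.7 = 356.8
Primary income: -145.7 + 104.2 = -41.5
Secondary income: 60.8 - 76.9 - 21.3 = -37.4
Current account = 779.6 + 356.8 + (-41.5) + (-37.4) = 1057.5
(Excluded from the current account — financial account: foreign purchases of domestic corporate bonds 135.3, increase in resident deposits held at foreign banks 114.3, inward foreign direct investment in the manufacturing sector 314.0.)

1057.5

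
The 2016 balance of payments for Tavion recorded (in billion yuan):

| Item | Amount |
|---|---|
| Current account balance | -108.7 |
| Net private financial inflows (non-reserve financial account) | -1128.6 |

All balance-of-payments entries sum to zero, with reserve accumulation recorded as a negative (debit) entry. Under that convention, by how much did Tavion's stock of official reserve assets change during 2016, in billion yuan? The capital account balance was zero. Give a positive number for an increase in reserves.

-1237.3

Official reserve transactions balance = -((-108.7) + (-1128.6)) = 1237.3
An accumulation of reserves is recorded as a debit (negative entry), so the change in the stock of reserves is the negative of that balance.
Change in official reserves = -(1237.3) = -1237.3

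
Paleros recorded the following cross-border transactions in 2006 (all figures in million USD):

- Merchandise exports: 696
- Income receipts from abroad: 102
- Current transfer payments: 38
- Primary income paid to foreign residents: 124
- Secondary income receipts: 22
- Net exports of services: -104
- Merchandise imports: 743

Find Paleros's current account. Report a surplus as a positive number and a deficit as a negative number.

Goods balance = 696 - 743 = -47
Services balance = -104
Trade balance (goods + services) = -47 + (-104) = -151
Net primary income = 102 - 124 = -22
Net secondary income = 22 - 38 = -16
Current account = -151 + (-22) + (-16) = -189

-189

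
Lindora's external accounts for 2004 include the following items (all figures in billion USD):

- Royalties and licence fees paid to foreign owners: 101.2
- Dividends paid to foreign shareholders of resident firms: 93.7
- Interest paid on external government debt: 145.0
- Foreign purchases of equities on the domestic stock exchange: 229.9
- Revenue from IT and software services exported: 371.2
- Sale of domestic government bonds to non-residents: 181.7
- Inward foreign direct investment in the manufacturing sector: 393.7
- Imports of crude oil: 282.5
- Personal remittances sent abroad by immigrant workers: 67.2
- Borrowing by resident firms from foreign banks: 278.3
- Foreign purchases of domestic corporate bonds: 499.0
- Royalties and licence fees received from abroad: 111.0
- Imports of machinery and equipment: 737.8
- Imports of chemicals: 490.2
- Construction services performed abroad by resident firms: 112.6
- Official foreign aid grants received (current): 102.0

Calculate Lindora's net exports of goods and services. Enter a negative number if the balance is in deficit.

-1016.9

Goods: -737.8 - 282.5 - 490.2 = -1510.5
Services: 371.2 + 112.6 - 101.2 + 111.0 = 493.6
Trade balance = -1510.5 + 493.6 = -1016.9
(Excluded from the trade balance — primary income: dividends paid to foreign shareholders of resident firms 93.7, interest paid on external government debt 145.0; financial account: foreign purchases of equities on the domestic stock exchange 229.9, sale of domestic government bonds to non-residents 181.7, inward foreign direct investment in the manufacturing sector 393.7, borrowing by resident firms from foreign banks 278.3, foreign purchases of domestic corporate bonds 499.0; secondary income: personal remittances sent abroad by immigrant workers 67.2, official foreign aid grants received (current) 102.0.)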